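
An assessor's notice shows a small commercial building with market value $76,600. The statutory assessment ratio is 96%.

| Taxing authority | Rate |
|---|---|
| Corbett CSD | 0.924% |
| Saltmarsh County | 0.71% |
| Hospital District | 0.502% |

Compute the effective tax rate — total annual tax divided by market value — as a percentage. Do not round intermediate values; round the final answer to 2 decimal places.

2.05%

Assessed value = $76,600 × 0.96 = $73,536
Corbett CSD: $73,536 × 0.00924 = $679.47264
Saltmarsh County: $73,536 × 0.0071 = $522.1056
Hospital District: $73,536 × 0.00502 = $369.15072
Total tax = $1,570.72896
Effective rate = $1,570.72896 ÷ $76,600 = 2.05% of market value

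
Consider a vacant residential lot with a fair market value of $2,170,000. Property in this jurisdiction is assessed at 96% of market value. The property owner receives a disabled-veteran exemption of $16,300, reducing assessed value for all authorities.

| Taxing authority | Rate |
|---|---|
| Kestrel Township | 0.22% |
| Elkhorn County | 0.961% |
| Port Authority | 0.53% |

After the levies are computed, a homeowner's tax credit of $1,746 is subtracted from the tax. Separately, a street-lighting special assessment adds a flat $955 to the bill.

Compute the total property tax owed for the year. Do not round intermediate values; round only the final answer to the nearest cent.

Assessed value = $2,170,000 × 0.96 = $2,083,200
Taxable value = $2,083,200 − $16,300 = $2,066,900
Kestrel Township: $2,066,900 × 0.0022 = $4,547.18
Elkhorn County: $2,066,900 × 0.00961 = $19,862.909
Port Authority: $2,066,900 × 0.0053 = $10,954.57
Levies subtotal = $35,364.659
After credit = $35,364.659 − $1,746 = $33,618.659
Total = $33,618.659 + $955 = $34,573.659

$34,573.66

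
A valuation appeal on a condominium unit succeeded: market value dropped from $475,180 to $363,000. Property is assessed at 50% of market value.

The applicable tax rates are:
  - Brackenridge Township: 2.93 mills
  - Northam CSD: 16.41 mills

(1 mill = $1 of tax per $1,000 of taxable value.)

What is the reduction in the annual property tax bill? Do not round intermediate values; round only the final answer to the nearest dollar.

$1,085

Old assessed value = $475,180 × 0.5 = $237,590
New assessed value = $363,000 × 0.5 = $181,500
Combined rate = 0.00293 + 0.01641 = 0.01934
Old tax = $237,590 × 0.01934 = $4,594.9906
New tax = $181,500 × 0.01934 = $3,510.21
Reduction = $4,594.9906 − $3,510.21 = $1,084.7806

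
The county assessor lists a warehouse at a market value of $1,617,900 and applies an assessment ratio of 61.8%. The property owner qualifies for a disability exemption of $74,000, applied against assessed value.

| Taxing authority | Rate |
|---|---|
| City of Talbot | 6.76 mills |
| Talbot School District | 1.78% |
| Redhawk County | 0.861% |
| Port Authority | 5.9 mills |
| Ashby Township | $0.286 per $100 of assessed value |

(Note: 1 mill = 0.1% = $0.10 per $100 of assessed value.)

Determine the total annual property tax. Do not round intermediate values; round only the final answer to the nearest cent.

$38,821.40

Assessed value = $1,617,900 × 0.618 = $999,862.2
Taxable value = $999,862.2 − $74,000 = $925,862.2
City of Talbot: $925,862.2 × 0.00676 = $6,258.828472
Talbot School District: $925,862.2 × 0.0178 = $16,480.34716
Redhawk County: $925,862.2 × 0.00861 = $7,971.673542
Port Authority: $925,862.2 × 0.0059 = $5,462.58698
Ashby Township: $925,862.2 × 0.00286 = $2,647.965892
Total = $38,821.402046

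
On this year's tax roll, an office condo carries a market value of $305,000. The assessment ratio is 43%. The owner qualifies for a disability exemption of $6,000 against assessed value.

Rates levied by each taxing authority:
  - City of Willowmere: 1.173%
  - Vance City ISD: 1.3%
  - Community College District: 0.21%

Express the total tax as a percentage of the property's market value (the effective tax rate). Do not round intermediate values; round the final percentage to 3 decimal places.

1.101%

Assessed value = $305,000 × 0.43 = $131,150
Taxable value = $131,150 − $6,000 = $125,150
City of Willowmere: $125,150 × 0.01173 = $1,468.0095
Vance City ISD: $125,150 × 0.013 = $1,626.95
Community College District: $125,150 × 0.0021 = $262.815
Total tax = $3,357.7745
Effective rate = $3,357.7745 ÷ $305,000 = 1.101% of market value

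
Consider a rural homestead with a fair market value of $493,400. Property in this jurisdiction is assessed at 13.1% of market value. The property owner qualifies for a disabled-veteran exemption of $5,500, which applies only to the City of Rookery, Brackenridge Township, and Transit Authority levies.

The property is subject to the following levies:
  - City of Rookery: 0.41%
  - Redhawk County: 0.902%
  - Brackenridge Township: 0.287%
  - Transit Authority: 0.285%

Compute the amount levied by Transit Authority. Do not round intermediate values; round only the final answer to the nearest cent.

$168.54

Assessed value = $493,400 × 0.131 = $64,635.4
Transit Authority taxable value = $64,635.4 − $5,500 = $59,135.4
Transit Authority levy = $59,135.4 × 0.00285 = $168.53589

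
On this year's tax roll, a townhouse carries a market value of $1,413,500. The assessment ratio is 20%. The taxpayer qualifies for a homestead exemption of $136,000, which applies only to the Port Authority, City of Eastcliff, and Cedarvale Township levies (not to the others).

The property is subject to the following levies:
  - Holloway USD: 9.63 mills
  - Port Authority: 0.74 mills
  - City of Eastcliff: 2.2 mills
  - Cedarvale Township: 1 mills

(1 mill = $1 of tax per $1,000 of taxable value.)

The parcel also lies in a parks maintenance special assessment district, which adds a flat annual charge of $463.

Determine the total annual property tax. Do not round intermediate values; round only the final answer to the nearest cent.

Assessed value = $1,413,500 × 0.2 = $282,700
Holloway USD: $282,700 × 0.00963 = $2,722.401
Port Authority: ($282,700 − $136,000) × 0.00074 = $146,700 × 0.00074 = $108.558
City of Eastcliff: ($282,700 − $136,000) × 0.0022 = $146,700 × 0.0022 = $322.74
Cedarvale Township: ($282,700 − $136,000) × 0.001 = $146,700 × 0.001 = $146.7
Levies subtotal = $3,300.399
Total = $3,300.399 + $463 = $3,763.399

$3,763.40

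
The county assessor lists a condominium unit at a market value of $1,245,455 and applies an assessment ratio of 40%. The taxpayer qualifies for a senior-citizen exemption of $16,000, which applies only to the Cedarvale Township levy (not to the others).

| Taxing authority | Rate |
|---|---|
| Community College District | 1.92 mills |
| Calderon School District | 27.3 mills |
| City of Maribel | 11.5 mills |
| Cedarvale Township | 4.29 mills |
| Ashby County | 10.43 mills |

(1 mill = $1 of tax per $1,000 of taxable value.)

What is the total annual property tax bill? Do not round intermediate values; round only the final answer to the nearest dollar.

Assessed value = $1,245,455 × 0.4 = $498,182
Community College District: $498,182 × 0.00192 = $956.50944
Calderon School District: $498,182 × 0.0273 = $13,600.3686
City of Maribel: $498,182 × 0.0115 = $5,729.093
Cedarvale Township: ($498,182 − $16,000) × 0.00429 = $482,182 × 0.00429 = $2,068.56078
Ashby County: $498,182 × 0.01043 = $5,196.03826
Total = $27,550.57008

$27,551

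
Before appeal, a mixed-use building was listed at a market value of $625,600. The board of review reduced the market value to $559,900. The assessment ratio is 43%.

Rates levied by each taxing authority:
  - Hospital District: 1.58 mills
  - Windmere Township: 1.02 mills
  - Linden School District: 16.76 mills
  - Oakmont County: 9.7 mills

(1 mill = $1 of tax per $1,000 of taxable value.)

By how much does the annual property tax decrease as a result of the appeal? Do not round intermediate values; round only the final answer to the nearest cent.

$820.97

Old assessed value = $625,600 × 0.43 = $269,008
New assessed value = $559,900 × 0.43 = $240,757
Combined rate = 0.00158 + 0.00102 + 0.01676 + 0.0097 = 0.02906
Old tax = $269,008 × 0.02906 = $7,817.37248
New tax = $240,757 × 0.02906 = $6,996.39842
Reduction = $7,817.37248 − $6,996.39842 = $820.97406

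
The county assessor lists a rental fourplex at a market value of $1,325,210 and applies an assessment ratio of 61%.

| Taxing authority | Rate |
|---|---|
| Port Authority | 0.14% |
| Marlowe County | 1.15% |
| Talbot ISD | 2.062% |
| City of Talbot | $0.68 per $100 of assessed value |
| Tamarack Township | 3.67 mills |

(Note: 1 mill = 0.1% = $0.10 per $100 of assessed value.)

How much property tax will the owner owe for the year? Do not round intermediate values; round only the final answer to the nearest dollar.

Assessed value = $1,325,210 × 0.61 = $808,378.1
Port Authority: $808,378.1 × 0.0014 = $1,131.72934
Marlowe County: $808,378.1 × 0.0115 = $9,296.34815
Talbot ISD: $808,378.1 × 0.02062 = $16,668.756422
City of Talbot: $808,378.1 × 0.0068 = $5,496.97108
Tamarack Township: $808,378.1 × 0.00367 = $2,966.747627
Total = $35,560.552619

$35,561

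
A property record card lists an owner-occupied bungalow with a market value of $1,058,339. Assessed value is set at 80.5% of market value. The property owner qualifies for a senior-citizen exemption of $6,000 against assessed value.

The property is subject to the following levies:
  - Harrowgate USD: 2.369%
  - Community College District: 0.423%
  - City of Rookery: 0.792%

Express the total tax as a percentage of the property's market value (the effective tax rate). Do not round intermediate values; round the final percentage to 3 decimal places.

2.865%

Assessed value = $1,058,339 × 0.805 = $851,962.895
Taxable value = $851,962.895 − $6,000 = $845,962.895
Harrowgate USD: $845,962.895 × 0.02369 = $20,040.86098255
Community College District: $845,962.895 × 0.00423 = $3,578.42304585
City of Rookery: $845,962.895 × 0.00792 = $6,700.0261284
Total tax = $30,319.3101568
Effective rate = $30,319.3101568 ÷ $1,058,339 = 2.865% of market value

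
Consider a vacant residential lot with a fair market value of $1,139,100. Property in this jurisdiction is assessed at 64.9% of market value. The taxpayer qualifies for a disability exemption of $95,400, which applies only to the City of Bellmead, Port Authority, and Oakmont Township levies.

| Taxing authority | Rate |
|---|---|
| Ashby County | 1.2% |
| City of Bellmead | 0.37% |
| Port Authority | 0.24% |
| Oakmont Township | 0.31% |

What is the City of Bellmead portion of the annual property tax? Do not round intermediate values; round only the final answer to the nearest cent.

Assessed value = $1,139,100 × 0.649 = $739,275.9
City of Bellmead taxable value = $739,275.9 − $95,400 = $643,875.9
City of Bellmead levy = $643,875.9 × 0.0037 = $2,382.34083

$2,382.34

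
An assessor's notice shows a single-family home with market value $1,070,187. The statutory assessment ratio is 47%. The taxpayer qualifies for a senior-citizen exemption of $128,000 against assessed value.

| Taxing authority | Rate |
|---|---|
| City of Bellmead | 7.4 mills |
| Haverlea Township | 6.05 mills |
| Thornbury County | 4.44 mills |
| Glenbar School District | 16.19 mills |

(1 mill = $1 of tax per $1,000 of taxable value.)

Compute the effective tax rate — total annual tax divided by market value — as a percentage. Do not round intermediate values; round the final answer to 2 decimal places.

Assessed value = $1,070,187 × 0.47 = $502,987.89
Taxable value = $502,987.89 − $128,000 = $374,987.89
City of Bellmead: $374,987.89 × 0.0074 = $2,774.910386
Haverlea Township: $374,987.89 × 0.00605 = $2,268.6767345
Thornbury County: $374,987.89 × 0.00444 = $1,664.9462316
Glenbar School District: $374,987.89 × 0.01619 = $6,071.0539391
Total tax = $12,779.5872912
Effective rate = $12,779.5872912 ÷ $1,070,187 = 1.19% of market value

1.19%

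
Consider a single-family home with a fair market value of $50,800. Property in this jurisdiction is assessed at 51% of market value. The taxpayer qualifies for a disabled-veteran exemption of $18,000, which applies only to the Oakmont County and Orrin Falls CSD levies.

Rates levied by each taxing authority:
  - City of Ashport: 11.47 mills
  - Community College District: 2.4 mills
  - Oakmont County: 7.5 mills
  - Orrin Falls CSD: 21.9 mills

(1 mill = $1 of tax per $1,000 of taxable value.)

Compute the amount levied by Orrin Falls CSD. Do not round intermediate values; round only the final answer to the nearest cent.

Assessed value = $50,800 × 0.51 = $25,908
Orrin Falls CSD taxable value = $25,908 − $18,000 = $7,908
Orrin Falls CSD levy = $7,908 × 0.0219 = $173.1852

$173.19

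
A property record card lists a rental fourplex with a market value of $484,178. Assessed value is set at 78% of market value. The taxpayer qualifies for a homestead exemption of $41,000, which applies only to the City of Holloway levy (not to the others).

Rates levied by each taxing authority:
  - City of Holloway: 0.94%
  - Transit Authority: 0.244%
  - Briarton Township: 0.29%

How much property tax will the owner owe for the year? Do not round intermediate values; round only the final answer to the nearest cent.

$5,181.29

Assessed value = $484,178 × 0.78 = $377,658.84
City of Holloway: ($377,658.84 − $41,000) × 0.0094 = $336,658.84 × 0.0094 = $3,164.593096
Transit Authority: $377,658.84 × 0.00244 = $921.4875696
Briarton Township: $377,658.84 × 0.0029 = $1,095.210636
Total = $5,181.2913016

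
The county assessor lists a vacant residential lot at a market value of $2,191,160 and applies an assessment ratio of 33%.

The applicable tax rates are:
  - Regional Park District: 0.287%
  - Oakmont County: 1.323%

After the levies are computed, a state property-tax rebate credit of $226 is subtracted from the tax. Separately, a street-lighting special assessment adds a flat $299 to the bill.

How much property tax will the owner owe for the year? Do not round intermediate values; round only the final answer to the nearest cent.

Assessed value = $2,191,160 × 0.33 = $723,082.8
Regional Park District: $723,082.8 × 0.00287 = $2,075.247636
Oakmont County: $723,082.8 × 0.01323 = $9,566.385444
Levies subtotal = $11,641.63308
After credit = $11,641.63308 − $226 = $11,415.63308
Total = $11,415.63308 + $299 = $11,714.63308

$11,714.63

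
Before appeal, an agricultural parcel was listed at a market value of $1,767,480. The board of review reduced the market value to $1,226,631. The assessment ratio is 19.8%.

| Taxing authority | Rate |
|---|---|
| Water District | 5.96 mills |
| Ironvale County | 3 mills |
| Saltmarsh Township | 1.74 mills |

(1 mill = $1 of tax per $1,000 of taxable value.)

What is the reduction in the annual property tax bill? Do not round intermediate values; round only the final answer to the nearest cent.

Old assessed value = $1,767,480 × 0.198 = $349,961.04
New assessed value = $1,226,631 × 0.198 = $242,872.938
Combined rate = 0.00596 + 0.003 + 0.00174 = 0.0107
Old tax = $349,961.04 × 0.0107 = $3,744.583128
New tax = $242,872.938 × 0.0107 = $2,598.7404366
Reduction = $3,744.583128 − $2,598.7404366 = $1,145.8426914

$1,145.84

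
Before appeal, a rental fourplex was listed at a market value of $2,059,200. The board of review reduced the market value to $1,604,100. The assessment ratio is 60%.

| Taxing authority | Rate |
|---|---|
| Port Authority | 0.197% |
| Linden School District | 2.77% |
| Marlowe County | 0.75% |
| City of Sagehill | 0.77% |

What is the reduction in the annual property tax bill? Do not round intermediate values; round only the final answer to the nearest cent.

$12,252.20

Old assessed value = $2,059,200 × 0.6 = $1,235,520
New assessed value = $1,604,100 × 0.6 = $962,460
Combined rate = 0.00197 + 0.0277 + 0.0075 + 0.0077 = 0.04487
Old tax = $1,235,520 × 0.04487 = $55,437.7824
New tax = $962,460 × 0.04487 = $43,185.5802
Reduction = $55,437.7824 − $43,185.5802 = $12,252.2022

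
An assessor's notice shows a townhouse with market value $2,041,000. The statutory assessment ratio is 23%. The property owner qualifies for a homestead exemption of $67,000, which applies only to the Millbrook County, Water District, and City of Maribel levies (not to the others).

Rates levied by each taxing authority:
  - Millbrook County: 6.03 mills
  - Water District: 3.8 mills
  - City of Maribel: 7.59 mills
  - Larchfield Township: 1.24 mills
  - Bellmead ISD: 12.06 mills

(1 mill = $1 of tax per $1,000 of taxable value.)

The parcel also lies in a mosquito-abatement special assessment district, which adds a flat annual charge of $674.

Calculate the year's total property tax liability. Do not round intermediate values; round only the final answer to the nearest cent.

$13,927.75

Assessed value = $2,041,000 × 0.23 = $469,430
Millbrook County: ($469,430 − $67,000) × 0.00603 = $402,430 × 0.00603 = $2,426.6529
Water District: ($469,430 − $67,000) × 0.0038 = $402,430 × 0.0038 = $1,529.234
City of Maribel: ($469,430 − $67,000) × 0.00759 = $402,430 × 0.00759 = $3,054.4437
Larchfield Township: $469,430 × 0.00124 = $582.0932
Bellmead ISD: $469,430 × 0.01206 = $5,661.3258
Levies subtotal = $13,253.7496
Total = $13,253.7496 + $674 = $13,927.7496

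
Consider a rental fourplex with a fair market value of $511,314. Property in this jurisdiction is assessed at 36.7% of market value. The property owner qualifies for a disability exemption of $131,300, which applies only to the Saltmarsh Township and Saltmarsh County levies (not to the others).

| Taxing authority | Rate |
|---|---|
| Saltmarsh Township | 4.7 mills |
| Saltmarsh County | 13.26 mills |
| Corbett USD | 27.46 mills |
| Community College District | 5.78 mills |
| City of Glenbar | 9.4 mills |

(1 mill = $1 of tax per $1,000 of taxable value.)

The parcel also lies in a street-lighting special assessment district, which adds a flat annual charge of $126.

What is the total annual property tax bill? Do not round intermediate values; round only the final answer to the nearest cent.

Assessed value = $511,314 × 0.367 = $187,652.238
Saltmarsh Township: ($187,652.238 − $131,300) × 0.0047 = $56,352.238 × 0.0047 = $264.8555186
Saltmarsh County: ($187,652.238 − $131,300) × 0.01326 = $56,352.238 × 0.01326 = $747.23067588
Corbett USD: $187,652.238 × 0.02746 = $5,152.93045548
Community College District: $187,652.238 × 0.00578 = $1,084.62993564
City of Glenbar: $187,652.238 × 0.0094 = $1,763.9310372
Levies subtotal = $9,013.5776228
Total = $9,013.5776228 + $126 = $9,139.5776228

$9,139.58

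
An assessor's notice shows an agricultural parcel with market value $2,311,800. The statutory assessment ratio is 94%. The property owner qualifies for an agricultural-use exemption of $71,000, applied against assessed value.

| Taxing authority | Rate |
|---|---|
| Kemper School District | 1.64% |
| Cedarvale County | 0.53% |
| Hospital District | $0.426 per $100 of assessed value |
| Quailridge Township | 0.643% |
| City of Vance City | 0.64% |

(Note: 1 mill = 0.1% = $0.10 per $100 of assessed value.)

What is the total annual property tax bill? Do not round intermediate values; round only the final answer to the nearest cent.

Assessed value = $2,311,800 × 0.94 = $2,173,092
Taxable value = $2,173,092 − $71,000 = $2,102,092
Kemper School District: $2,102,092 × 0.0164 = $34,474.3088
Cedarvale County: $2,102,092 × 0.0053 = $11,141.0876
Hospital District: $2,102,092 × 0.00426 = $8,954.91192
Quailridge Township: $2,102,092 × 0.00643 = $13,516.45156
City of Vance City: $2,102,092 × 0.0064 = $13,453.3888
Total = $81,540.14868

$81,540.15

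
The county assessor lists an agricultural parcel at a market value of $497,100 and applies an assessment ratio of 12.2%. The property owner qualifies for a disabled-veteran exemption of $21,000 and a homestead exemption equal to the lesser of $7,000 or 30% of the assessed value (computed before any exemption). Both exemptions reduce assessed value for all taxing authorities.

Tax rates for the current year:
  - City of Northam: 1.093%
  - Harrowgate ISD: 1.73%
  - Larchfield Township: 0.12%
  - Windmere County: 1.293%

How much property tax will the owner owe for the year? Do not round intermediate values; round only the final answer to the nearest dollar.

Assessed value = $497,100 × 0.122 = $60,646.2
Homestead exemption = min($7,000, 30% × $60,646.2) = min($7,000, $18,193.86) = $7,000 (dollar cap binds)
Taxable value = $60,646.2 − $21,000 − $7,000 = $32,646.2
City of Northam: $32,646.2 × 0.01093 = $356.822966
Harrowgate ISD: $32,646.2 × 0.0173 = $564.77926
Larchfield Township: $32,646.2 × 0.0012 = $39.17544
Windmere County: $32,646.2 × 0.01293 = $422.115366
Total = $1,382.893032

$1,383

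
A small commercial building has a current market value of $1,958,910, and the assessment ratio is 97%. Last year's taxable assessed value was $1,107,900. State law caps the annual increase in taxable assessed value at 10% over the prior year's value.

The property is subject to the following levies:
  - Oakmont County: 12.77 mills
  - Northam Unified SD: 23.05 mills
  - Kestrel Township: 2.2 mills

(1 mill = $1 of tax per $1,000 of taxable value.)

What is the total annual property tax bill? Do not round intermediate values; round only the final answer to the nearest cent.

$46,334.59

Uncapped assessed value = $1,958,910 × 0.97 = $1,900,142.7
Cap limit = $1,107,900 × 1.1 = $1,218,690
Taxable assessed value = min($1,900,142.7, $1,218,690) = $1,218,690 (cap binds)
Oakmont County: $1,218,690 × 0.01277 = $15,562.6713
Northam Unified SD: $1,218,690 × 0.02305 = $28,090.8045
Kestrel Township: $1,218,690 × 0.0022 = $2,681.118
Total = $46,334.5938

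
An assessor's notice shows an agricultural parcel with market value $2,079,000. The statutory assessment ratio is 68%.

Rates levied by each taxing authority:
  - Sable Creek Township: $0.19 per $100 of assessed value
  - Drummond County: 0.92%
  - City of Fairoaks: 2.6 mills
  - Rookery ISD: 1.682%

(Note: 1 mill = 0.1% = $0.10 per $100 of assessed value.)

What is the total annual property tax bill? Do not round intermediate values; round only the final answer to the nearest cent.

$43,146.73

Assessed value = $2,079,000 × 0.68 = $1,413,720
Sable Creek Township: $1,413,720 × 0.0019 = $2,686.068
Drummond County: $1,413,720 × 0.0092 = $13,006.224
City of Fairoaks: $1,413,720 × 0.0026 = $3,675.672
Rookery ISD: $1,413,720 × 0.01682 = $23,778.7704
Total = $43,146.7344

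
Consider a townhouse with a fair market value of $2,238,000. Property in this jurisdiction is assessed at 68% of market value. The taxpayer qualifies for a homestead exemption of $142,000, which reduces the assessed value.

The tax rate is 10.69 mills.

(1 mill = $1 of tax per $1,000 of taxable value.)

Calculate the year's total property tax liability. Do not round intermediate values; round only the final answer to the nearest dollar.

$14,750

Assessed value = $2,238,000 × 0.68 = $1,521,840
Taxable value = $1,521,840 − $142,000 = $1,379,840
Tax = $1,379,840 × 0.01069 = $14,750.4896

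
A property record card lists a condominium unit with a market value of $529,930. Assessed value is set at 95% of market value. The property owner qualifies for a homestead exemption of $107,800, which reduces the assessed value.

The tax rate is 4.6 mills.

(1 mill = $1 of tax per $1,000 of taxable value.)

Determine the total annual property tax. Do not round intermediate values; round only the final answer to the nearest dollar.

Assessed value = $529,930 × 0.95 = $503,433.5
Taxable value = $503,433.5 − $107,800 = $395,633.5
Tax = $395,633.5 × 0.0046 = $1,819.9141

$1,820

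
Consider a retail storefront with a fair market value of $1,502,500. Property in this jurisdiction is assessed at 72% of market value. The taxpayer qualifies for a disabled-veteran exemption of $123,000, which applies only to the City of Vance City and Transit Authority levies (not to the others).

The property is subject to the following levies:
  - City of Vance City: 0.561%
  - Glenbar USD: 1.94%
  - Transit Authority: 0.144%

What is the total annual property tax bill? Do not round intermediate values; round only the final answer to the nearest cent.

$27,746.46

Assessed value = $1,502,500 × 0.72 = $1,081,800
City of Vance City: ($1,081,800 − $123,000) × 0.00561 = $958,800 × 0.00561 = $5,378.868
Glenbar USD: $1,081,800 × 0.0194 = $20,986.92
Transit Authority: ($1,081,800 − $123,000) × 0.00144 = $958,800 × 0.00144 = $1,380.672
Total = $27,746.46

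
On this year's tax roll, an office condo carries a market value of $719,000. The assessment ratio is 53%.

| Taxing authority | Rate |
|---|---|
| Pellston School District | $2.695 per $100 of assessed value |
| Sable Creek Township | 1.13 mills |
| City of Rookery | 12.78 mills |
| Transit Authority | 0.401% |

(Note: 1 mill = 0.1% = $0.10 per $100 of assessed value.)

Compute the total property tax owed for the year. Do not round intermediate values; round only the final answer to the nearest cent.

$17,098.61

Assessed value = $719,000 × 0.53 = $381,070
Pellston School District: $381,070 × 0.02695 = $10,269.8365
Sable Creek Township: $381,070 × 0.00113 = $430.6091
City of Rookery: $381,070 × 0.01278 = $4,870.0746
Transit Authority: $381,070 × 0.00401 = $1,528.0907
Total = $17,098.6109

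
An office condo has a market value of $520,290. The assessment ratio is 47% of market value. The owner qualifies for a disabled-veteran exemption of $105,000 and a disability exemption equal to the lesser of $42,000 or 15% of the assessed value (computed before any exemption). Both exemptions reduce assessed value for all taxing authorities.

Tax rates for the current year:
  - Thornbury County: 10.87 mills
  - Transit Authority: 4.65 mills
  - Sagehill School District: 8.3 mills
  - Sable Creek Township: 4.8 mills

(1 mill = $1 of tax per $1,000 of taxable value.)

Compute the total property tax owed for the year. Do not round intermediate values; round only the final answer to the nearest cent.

$2,943.73

Assessed value = $520,290 × 0.47 = $244,536.3
Disability exemption = min($42,000, 15% × $244,536.3) = min($42,000, $36,680.445) = $36,680.445 (percentage binds)
Taxable value = $244,536.3 − $105,000 − $36,680.445 = $102,855.855
Thornbury County: $102,855.855 × 0.01087 = $1,118.04314385
Transit Authority: $102,855.855 × 0.00465 = $478.27972575
Sagehill School District: $102,855.855 × 0.0083 = $853.7035965
Sable Creek Township: $102,855.855 × 0.0048 = $493.708104
Total = $2,943.7345701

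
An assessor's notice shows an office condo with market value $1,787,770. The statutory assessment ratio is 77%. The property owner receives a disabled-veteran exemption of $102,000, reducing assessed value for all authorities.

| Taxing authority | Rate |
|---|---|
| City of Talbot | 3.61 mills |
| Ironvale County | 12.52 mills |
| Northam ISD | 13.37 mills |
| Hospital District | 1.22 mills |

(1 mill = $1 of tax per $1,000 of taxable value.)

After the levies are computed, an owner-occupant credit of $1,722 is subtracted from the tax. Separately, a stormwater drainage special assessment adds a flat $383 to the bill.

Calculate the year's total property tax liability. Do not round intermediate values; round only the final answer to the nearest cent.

Assessed value = $1,787,770 × 0.77 = $1,376,582.9
Taxable value = $1,376,582.9 − $102,000 = $1,274,582.9
City of Talbot: $1,274,582.9 × 0.00361 = $4,601.244269
Ironvale County: $1,274,582.9 × 0.01252 = $15,957.777908
Northam ISD: $1,274,582.9 × 0.01337 = $17,041.173373
Hospital District: $1,274,582.9 × 0.00122 = $1,554.991138
Levies subtotal = $39,155.186688
After credit = $39,155.186688 − $1,722 = $37,433.186688
Total = $37,433.186688 + $383 = $37,816.186688

$37,816.19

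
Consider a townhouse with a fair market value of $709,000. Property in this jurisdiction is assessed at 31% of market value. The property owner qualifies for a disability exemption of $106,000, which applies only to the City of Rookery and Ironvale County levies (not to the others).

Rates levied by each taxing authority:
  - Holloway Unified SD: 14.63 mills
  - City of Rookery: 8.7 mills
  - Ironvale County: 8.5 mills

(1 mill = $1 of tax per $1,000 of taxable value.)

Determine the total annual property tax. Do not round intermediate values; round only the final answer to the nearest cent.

$5,172.72

Assessed value = $709,000 × 0.31 = $219,790
Holloway Unified SD: $219,790 × 0.01463 = $3,215.5277
City of Rookery: ($219,790 − $106,000) × 0.0087 = $113,790 × 0.0087 = $989.973
Ironvale County: ($219,790 − $106,000) × 0.0085 = $113,790 × 0.0085 = $967.215
Total = $5,172.7157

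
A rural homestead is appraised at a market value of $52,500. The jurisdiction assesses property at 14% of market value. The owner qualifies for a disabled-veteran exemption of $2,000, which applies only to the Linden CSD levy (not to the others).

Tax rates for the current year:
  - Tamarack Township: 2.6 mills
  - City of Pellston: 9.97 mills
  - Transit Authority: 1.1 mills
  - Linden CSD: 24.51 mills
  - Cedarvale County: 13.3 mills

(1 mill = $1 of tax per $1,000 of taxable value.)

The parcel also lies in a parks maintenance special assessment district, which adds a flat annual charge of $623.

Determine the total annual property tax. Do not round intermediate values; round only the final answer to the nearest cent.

$952.36

Assessed value = $52,500 × 0.14 = $7,350
Tamarack Township: $7,350 × 0.0026 = $19.11
City of Pellston: $7,350 × 0.00997 = $73.2795
Transit Authority: $7,350 × 0.0011 = $8.085
Linden CSD: ($7,350 − $2,000) × 0.02451 = $5,350 × 0.02451 = $131.1285
Cedarvale County: $7,350 × 0.0133 = $97.755
Levies subtotal = $329.358
Total = $329.358 + $623 = $952.358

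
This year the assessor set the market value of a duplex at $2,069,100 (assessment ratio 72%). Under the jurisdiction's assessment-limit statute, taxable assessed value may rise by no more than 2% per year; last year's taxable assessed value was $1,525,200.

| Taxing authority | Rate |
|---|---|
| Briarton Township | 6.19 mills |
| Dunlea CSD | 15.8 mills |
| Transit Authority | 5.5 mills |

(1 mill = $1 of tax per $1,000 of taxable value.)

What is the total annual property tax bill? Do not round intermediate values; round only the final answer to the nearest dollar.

$40,953

Uncapped assessed value = $2,069,100 × 0.72 = $1,489,752
Cap limit = $1,525,200 × 1.02 = $1,555,704
Taxable assessed value = min($1,489,752, $1,555,704) = $1,489,752 (cap does not bind)
Briarton Township: $1,489,752 × 0.00619 = $9,221.56488
Dunlea CSD: $1,489,752 × 0.0158 = $23,538.0816
Transit Authority: $1,489,752 × 0.0055 = $8,193.636
Total = $40,953.28248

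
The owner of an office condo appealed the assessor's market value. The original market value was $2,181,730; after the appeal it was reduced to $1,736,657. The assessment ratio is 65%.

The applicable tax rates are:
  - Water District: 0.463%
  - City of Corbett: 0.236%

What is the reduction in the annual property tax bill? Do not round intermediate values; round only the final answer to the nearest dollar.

Old assessed value = $2,181,730 × 0.65 = $1,418,124.5
New assessed value = $1,736,657 × 0.65 = $1,128,827.05
Combined rate = 0.00463 + 0.00236 = 0.00699
Old tax = $1,418,124.5 × 0.00699 = $9,912.690255
New tax = $1,128,827.05 × 0.00699 = $7,890.5010795
Reduction = $9,912.690255 − $7,890.5010795 = $2,022.1891755

$2,022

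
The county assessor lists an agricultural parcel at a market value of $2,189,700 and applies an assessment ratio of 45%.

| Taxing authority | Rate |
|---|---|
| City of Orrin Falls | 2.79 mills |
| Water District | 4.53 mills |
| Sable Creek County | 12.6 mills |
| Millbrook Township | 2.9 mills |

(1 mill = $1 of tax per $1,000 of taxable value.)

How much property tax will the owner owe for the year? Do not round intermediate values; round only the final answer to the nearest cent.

$22,486.03

Assessed value = $2,189,700 × 0.45 = $985,365
City of Orrin Falls: $985,365 × 0.00279 = $2,749.16835
Water District: $985,365 × 0.00453 = $4,463.70345
Sable Creek County: $985,365 × 0.0126 = $12,415.599
Millbrook Township: $985,365 × 0.0029 = $2,857.5585
Total = $2,749.16835 + $4,463.70345 + $12,415.599 + $2,857.5585 = $22,486.0293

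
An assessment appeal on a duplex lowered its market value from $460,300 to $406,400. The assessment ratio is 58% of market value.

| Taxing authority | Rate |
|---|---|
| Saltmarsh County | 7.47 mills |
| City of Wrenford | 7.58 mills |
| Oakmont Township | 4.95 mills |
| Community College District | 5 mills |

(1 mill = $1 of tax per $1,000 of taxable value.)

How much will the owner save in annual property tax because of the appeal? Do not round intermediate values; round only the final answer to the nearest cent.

$781.55

Old assessed value = $460,300 × 0.58 = $266,974
New assessed value = $406,400 × 0.58 = $235,712
Combined rate = 0.00747 + 0.00758 + 0.00495 + 0.005 = 0.025
Old tax = $266,974 × 0.025 = $6,674.35
New tax = $235,712 × 0.025 = $5,892.8
Reduction = $6,674.35 − $5,892.8 = $781.55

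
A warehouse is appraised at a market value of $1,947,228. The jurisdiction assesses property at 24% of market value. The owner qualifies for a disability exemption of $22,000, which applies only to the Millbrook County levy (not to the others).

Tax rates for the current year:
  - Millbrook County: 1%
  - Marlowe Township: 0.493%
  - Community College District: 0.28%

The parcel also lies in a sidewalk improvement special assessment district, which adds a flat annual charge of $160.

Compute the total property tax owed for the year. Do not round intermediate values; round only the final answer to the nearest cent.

Assessed value = $1,947,228 × 0.24 = $467,334.72
Millbrook County: ($467,334.72 − $22,000) × 0.01 = $445,334.72 × 0.01 = $4,453.3472
Marlowe Township: $467,334.72 × 0.00493 = $2,303.9601696
Community College District: $467,334.72 × 0.0028 = $1,308.537216
Levies subtotal = $8,065.8445856
Total = $8,065.8445856 + $160 = $8,225.8445856

$8,225.84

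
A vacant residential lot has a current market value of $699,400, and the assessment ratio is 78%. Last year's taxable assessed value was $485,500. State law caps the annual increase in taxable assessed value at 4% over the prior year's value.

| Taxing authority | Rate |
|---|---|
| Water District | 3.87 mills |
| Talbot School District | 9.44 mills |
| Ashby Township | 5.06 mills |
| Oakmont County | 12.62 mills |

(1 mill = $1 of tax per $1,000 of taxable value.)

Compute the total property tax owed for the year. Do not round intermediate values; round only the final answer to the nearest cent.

$15,647.47

Uncapped assessed value = $699,400 × 0.78 = $545,532
Cap limit = $485,500 × 1.04 = $504,920
Taxable assessed value = min($545,532, $504,920) = $504,920 (cap binds)
Water District: $504,920 × 0.00387 = $1,954.0404
Talbot School District: $504,920 × 0.00944 = $4,766.4448
Ashby Township: $504,920 × 0.00506 = $2,554.8952
Oakmont County: $504,920 × 0.01262 = $6,372.0904
Total = $15,647.4708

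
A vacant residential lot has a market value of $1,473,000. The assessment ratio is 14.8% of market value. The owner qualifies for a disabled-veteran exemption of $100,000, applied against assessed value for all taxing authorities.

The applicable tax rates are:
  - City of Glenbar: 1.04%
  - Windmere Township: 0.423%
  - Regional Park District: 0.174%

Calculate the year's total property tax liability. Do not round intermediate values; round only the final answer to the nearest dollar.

Assessed value = $1,473,000 × 0.148 = $218,004
Taxable value = $218,004 − $100,000 = $118,004
City of Glenbar: $118,004 × 0.0104 = $1,227.2416
Windmere Township: $118,004 × 0.00423 = $499.15692
Regional Park District: $118,004 × 0.00174 = $205.32696
Total = $1,227.2416 + $499.15692 + $205.32696 = $1,931.72548

$1,932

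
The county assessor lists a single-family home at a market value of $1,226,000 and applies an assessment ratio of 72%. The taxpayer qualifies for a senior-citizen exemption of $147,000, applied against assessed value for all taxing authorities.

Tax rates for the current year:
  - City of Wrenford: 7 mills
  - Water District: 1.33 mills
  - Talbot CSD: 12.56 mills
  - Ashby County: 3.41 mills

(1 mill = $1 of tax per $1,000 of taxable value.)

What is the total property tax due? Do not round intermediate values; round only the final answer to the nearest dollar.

$17,878

Assessed value = $1,226,000 × 0.72 = $882,720
Taxable value = $882,720 − $147,000 = $735,720
City of Wrenford: $735,720 × 0.007 = $5,150.04
Water District: $735,720 × 0.00133 = $978.5076
Talbot CSD: $735,720 × 0.01256 = $9,240.6432
Ashby County: $735,720 × 0.00341 = $2,508.8052
Total = $5,150.04 + $978.5076 + $9,240.6432 + $2,508.8052 = $17,877.996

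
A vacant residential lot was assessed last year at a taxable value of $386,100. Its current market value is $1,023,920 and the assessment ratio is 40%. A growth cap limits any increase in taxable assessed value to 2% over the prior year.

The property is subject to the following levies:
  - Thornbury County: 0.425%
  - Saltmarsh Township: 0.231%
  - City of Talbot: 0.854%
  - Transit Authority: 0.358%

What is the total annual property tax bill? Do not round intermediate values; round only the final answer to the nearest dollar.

Uncapped assessed value = $1,023,920 × 0.4 = $409,568
Cap limit = $386,100 × 1.02 = $393,822
Taxable assessed value = min($409,568, $393,822) = $393,822 (cap binds)
Thornbury County: $393,822 × 0.00425 = $1,673.7435
Saltmarsh Township: $393,822 × 0.00231 = $909.72882
City of Talbot: $393,822 × 0.00854 = $3,363.23988
Transit Authority: $393,822 × 0.00358 = $1,409.88276
Total = $7,356.59496

$7,357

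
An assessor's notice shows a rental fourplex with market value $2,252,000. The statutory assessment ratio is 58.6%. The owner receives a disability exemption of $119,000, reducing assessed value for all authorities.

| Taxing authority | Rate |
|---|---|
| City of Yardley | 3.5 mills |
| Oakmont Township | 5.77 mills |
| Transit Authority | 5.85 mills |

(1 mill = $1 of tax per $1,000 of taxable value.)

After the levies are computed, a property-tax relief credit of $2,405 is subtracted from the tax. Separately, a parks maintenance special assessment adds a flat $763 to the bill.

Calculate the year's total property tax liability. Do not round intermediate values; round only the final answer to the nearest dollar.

$16,512

Assessed value = $2,252,000 × 0.586 = $1,319,672
Taxable value = $1,319,672 − $119,000 = $1,200,672
City of Yardley: $1,200,672 × 0.0035 = $4,202.352
Oakmont Township: $1,200,672 × 0.00577 = $6,927.87744
Transit Authority: $1,200,672 × 0.00585 = $7,023.9312
Levies subtotal = $18,154.16064
After credit = $18,154.16064 − $2,405 = $15,749.16064
Total = $15,749.16064 + $763 = $16,512.16064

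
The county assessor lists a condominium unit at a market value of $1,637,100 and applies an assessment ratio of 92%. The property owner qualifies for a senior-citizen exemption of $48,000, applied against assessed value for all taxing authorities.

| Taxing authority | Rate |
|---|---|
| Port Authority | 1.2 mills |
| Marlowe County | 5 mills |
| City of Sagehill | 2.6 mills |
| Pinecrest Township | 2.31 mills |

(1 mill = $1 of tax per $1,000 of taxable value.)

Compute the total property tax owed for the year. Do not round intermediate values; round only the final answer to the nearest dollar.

Assessed value = $1,637,100 × 0.92 = $1,506,132
Taxable value = $1,506,132 − $48,000 = $1,458,132
Port Authority: $1,458,132 × 0.0012 = $1,749.7584
Marlowe County: $1,458,132 × 0.005 = $7,290.66
City of Sagehill: $1,458,132 × 0.0026 = $3,791.1432
Pinecrest Township: $1,458,132 × 0.00231 = $3,368.28492
Total = $1,749.7584 + $7,290.66 + $3,791.1432 + $3,368.28492 = $16,199.84652

$16,200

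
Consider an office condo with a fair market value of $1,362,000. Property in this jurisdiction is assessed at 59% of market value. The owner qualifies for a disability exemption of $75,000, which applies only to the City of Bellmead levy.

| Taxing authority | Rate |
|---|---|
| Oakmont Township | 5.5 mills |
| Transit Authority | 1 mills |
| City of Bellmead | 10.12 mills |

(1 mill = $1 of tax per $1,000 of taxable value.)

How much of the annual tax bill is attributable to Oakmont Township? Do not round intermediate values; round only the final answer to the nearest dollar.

$4,420

Assessed value = $1,362,000 × 0.59 = $803,580
Oakmont Township taxable value = $803,580 (exemption does not apply)
Oakmont Township levy = $803,580 × 0.0055 = $4,419.69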